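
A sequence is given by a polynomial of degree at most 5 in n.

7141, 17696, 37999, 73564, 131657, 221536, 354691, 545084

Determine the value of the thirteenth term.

D1: 10555, 20303, 35565, 58093, 89879, 133155, 190393
D2: 9748, 15262, 22528, 31786, 43276, 57238
D3: 5514, 7266, 9258, 11490, 13962
D4: 1752, 1992, 2232, 2472
D5: 240, 240, 240
Fifth differences constant at 240.
2472 + 240 = 2712;  13962 + 2712 = 16674;  57238 + 16674 = 73912;  190393 + 73912 = 264305;  545084 + 264305 = 809389
2712 + 240 = 2952;  16674 + 2952 = 19626;  73912 + 19626 = 93538;  264305 + 93538 = 357843;  809389 + 357843 = 1167232
2952 + 240 = 3192;  19626 + 3192 = 22818;  93538 + 22818 = 116356;  357843 + 116356 = 474199;  1167232 + 474199 = 1641431
3192 + 240 = 3432;  22818 + 3432 = 26250;  116356 + 26250 = 142606;  474199 + 142606 = 616805;  1641431 + 616805 = 2258236
3432 + 240 = 3672;  26250 + 3672 = 29922;  142606 + 29922 = 172528;  616805 + 172528 = 789333;  2258236 + 789333 = 3047569

3047569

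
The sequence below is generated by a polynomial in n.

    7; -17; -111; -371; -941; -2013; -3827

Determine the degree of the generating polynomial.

4

-24, -94, -260, -570, -1072, -1814
-70, -166, -310, -502, -742
-96, -144, -192, -240
-48, -48, -48
The fourth differences are constant, so the polynomial has degree 4.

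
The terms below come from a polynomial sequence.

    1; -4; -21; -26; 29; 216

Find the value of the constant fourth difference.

First differences: -5, -17, -5, 55, 187
Second differences: -12, 12, 60, 132
Third differences: 24, 48, 72
Fourth differences: 24, 24

24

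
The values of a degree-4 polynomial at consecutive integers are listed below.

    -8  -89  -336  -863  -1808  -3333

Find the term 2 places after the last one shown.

-8891

-81 , -247 , -527 , -945 , -1525
-166 , -280 , -418 , -580
-114 , -138 , -162
-24 , -24
Fourth differences constant at -24.
-162 − 24 = -186;  -580 − 186 = -766;  -1525 − 766 = -2291;  -3333 − 2291 = -5624
-186 − 24 = -210;  -766 − 210 = -976;  -2291 − 976 = -3267;  -5624 − 3267 = -8891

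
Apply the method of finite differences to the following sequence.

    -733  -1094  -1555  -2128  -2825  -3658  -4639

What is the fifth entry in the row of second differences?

-148

D1: -361, -461, -573, -697, -833, -981
D2: -100, -112, -124, -136, -148
D3: -12, -12, -12, -12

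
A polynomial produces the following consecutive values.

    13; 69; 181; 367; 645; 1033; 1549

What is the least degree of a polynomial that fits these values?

First differences: 56, 112, 186, 278, 388, 516
Second differences: 56, 74, 92, 110, 128
Third differences: 18, 18, 18, 18
The third differences are constant, so the polynomial has degree 3.

3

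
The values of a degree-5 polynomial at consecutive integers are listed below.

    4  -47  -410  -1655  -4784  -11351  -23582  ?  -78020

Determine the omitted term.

Using the first 7 terms:
Δ: -51, -363, -1245, -3129, -6567, -12231
Δ²: -312, -882, -1884, -3438, -5664
Δ³: -570, -1002, -1554, -2226
Δ⁴: -432, -552, -672
Δ⁵: -120, -120
Constant fifth difference = -120.
Extend forward: -672 − 120 = -792;  -2226 − 792 = -3018;  -5664 − 3018 = -8682;  -12231 − 8682 = -20913;  -23582 − 20913 = -44495

-44495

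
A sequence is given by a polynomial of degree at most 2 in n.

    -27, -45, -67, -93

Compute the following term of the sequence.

-123

-18, -22, -26
-4, -4
Second differences constant at -4.
-26 − 4 = -30;  -93 − 30 = -123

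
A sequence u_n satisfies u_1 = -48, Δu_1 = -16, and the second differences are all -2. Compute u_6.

-148

Build the table forward from the leading diagonal:
D2: -2, -2, -2, -2, -2, -2
D1: -16, -18, -20, -22, -24, -26
u: -48, -64, -82, -102, -124, -148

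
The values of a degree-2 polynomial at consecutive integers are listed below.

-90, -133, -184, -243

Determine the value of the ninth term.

-658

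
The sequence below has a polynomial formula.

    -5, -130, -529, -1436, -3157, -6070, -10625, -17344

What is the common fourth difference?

First differences: -125, -399, -907, -1721, -2913, -4555, -6719
Second differences: -274, -508, -814, -1192, -1642, -2164
Third differences: -234, -306, -378, -450, -522
Fourth differences: -72, -72, -72, -72

-72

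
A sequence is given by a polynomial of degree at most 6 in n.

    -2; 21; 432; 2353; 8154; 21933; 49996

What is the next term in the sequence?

101337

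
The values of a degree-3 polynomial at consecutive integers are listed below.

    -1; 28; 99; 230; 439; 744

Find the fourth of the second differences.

First differences: 29, 71, 131, 209, 305
Second differences: 42, 60, 78, 96
Third differences: 18, 18, 18

96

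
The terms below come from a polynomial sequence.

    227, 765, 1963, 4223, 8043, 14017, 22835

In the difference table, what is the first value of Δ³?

402

First differences: 538, 1198, 2260, 3820, 5974, 8818
Second differences: 660, 1062, 1560, 2154, 2844
Third differences: 402, 498, 594, 690
Fourth differences: 96, 96, 96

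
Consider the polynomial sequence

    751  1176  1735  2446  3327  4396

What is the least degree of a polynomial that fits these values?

3

First differences: 425, 559, 711, 881, 1069
Second differences: 134, 152, 170, 188
Third differences: 18, 18, 18
The third differences are constant, so the polynomial has degree 3.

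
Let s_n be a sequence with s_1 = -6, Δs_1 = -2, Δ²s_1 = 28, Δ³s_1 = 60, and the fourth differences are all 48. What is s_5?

442

Build the table forward from the leading diagonal:
Fourth differences: 48, 48, 48, 48, 48
Third differences: 60, 108, 156, 204, 252
Second differences: 28, 88, 196, 352, 556
First differences: -2, 26, 114, 310, 662
s: -6, -8, 18, 132, 442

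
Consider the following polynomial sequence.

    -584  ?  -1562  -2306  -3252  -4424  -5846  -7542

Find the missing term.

-996

Using the last 6 terms:
D1: -744  -946  -1172  -1422  -1696
D2: -202  -226  -250  -274
D3: -24  -24  -24
Constant third difference = -24.
Extend backward: -202 + 24 = -178;  -744 + 178 = -566;  -1562 + 566 = -996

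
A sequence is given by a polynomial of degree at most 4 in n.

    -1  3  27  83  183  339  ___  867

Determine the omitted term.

Using the first 6 terms:
Δ: 4, 24, 56, 100, 156
Δ²: 20, 32, 44, 56
Δ³: 12, 12, 12
Constant third difference = 12.
Extend forward: 56 + 12 = 68;  156 + 68 = 224;  339 + 224 = 563

563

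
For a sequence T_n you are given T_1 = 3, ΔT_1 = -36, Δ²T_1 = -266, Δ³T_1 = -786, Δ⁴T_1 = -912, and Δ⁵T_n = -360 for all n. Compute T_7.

-35763

Build the table forward from the leading diagonal:
D5: -360, -360, -360, -360, -360, -360, -360
D4: -912, -1272, -1632, -1992, -2352, -2712, -3072
D3: -786, -1698, -2970, -4602, -6594, -8946, -11658
D2: -266, -1052, -2750, -5720, -10322, -16916, -25862
D1: -36, -302, -1354, -4104, -9824, -20146, -37062
T: 3, -33, -335, -1689, -5793, -15617, -35763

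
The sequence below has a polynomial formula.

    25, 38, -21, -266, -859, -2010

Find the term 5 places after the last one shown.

D1: 13 , -59 , -245 , -593 , -1151
D2: -72 , -186 , -348 , -558
D3: -114 , -162 , -210
D4: -48 , -48
Fourth differences constant at -48.
-210 − 48 = -258;  -558 − 258 = -816;  -1151 − 816 = -1967;  -2010 − 1967 = -3977
-258 − 48 = -306;  -816 − 306 = -1122;  -1967 − 1122 = -3089;  -3977 − 3089 = -7066
-306 − 48 = -354;  -1122 − 354 = -1476;  -3089 − 1476 = -4565;  -7066 − 4565 = -11631
-354 − 48 = -402;  -1476 − 402 = -1878;  -4565 − 1878 = -6443;  -11631 − 6443 = -18074
-402 − 48 = -450;  -1878 − 450 = -2328;  -6443 − 2328 = -8771;  -18074 − 8771 = -26845

-26845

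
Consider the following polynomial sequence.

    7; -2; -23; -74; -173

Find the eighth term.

-9 , -21 , -51 , -99
-12 , -30 , -48
-18 , -18
Constant third difference = -18, so extend:
-48 − 18 = -66;  -99 − 66 = -165;  -173 − 165 = -338
-66 − 18 = -84;  -165 − 84 = -249;  -338 − 249 = -587
-84 − 18 = -102;  -249 − 102 = -351;  -587 − 351 = -938

-938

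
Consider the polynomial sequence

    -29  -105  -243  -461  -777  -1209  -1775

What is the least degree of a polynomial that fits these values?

3

Δ: -76, -138, -218, -316, -432, -566
Δ²: -62, -80, -98, -116, -134
Δ³: -18, -18, -18, -18
The third differences are constant, so the polynomial has degree 3.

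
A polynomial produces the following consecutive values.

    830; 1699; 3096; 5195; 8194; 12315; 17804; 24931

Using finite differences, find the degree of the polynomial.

4

869, 1397, 2099, 2999, 4121, 5489, 7127
528, 702, 900, 1122, 1368, 1638
174, 198, 222, 246, 270
24, 24, 24, 24
The fourth differences are constant, so the polynomial has degree 4.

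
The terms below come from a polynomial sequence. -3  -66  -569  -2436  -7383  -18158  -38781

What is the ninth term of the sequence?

-133451

D1: -63 , -503 , -1867 , -4947 , -10775 , -20623
D2: -440 , -1364 , -3080 , -5828 , -9848
D3: -924 , -1716 , -2748 , -4020
D4: -792 , -1032 , -1272
D5: -240 , -240
Fifth differences constant at -240.
-1272 − 240 = -1512;  -4020 − 1512 = -5532;  -9848 − 5532 = -15380;  -20623 − 15380 = -36003;  -38781 − 36003 = -74784
-1512 − 240 = -1752;  -5532 − 1752 = -7284;  -15380 − 7284 = -22664;  -36003 − 22664 = -58667;  -74784 − 58667 = -133451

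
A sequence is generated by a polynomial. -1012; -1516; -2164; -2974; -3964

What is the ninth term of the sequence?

-10084

D1: -504 , -648 , -810 , -990
D2: -144 , -162 , -180
D3: -18 , -18
Constant third difference = -18, so extend:
-180 − 18 = -198;  -990 − 198 = -1188;  -3964 − 1188 = -5152
-198 − 18 = -216;  -1188 − 216 = -1404;  -5152 − 1404 = -6556
-216 − 18 = -234;  -1404 − 234 = -1638;  -6556 − 1638 = -8194
-234 − 18 = -252;  -1638 − 252 = -1890;  -8194 − 1890 = -10084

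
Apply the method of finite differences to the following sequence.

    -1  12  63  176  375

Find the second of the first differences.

First differences: 13, 51, 113, 199
Second differences: 38, 62, 86
Third differences: 24, 24

51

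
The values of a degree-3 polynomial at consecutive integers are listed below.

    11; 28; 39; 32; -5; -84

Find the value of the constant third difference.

-12

D1: 17, 11, -7, -37, -79
D2: -6, -18, -30, -42
D3: -12, -12, -12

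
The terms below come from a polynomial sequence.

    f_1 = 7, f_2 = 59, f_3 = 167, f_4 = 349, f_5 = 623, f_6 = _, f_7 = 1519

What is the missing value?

1007

Using the first 5 terms:
First differences: 52  108  182  274
Second differences: 56  74  92
Third differences: 18  18
Constant third difference = 18.
Extend forward: 92 + 18 = 110;  274 + 110 = 384;  623 + 384 = 1007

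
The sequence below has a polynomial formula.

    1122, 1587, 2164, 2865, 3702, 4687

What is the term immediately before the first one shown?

757

Δ: 465, 577, 701, 837, 985
Δ²: 112, 124, 136, 148
Δ³: 12, 12, 12
The third differences are constant at 12.
Work back: 112 − 12 = 100;  465 − 100 = 365;  1122 − 365 = 757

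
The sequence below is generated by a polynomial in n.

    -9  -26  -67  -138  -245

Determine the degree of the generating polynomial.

3

First differences: -17, -41, -71, -107
Second differences: -24, -30, -36
Third differences: -6, -6
The third differences are constant, so the polynomial has degree 3.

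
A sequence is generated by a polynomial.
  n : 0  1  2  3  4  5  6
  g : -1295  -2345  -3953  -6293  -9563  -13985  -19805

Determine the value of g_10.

-62825

-1050, -1608, -2340, -3270, -4422, -5820
-558, -732, -930, -1152, -1398
-174, -198, -222, -246
-24, -24, -24
Constant fourth difference = -24, so extend:
-246 − 24 = -270;  -1398 − 270 = -1668;  -5820 − 1668 = -7488;  -19805 − 7488 = -27293
-270 − 24 = -294;  -1668 − 294 = -1962;  -7488 − 1962 = -9450;  -27293 − 9450 = -36743
-294 − 24 = -318;  -1962 − 318 = -2280;  -9450 − 2280 = -11730;  -36743 − 11730 = -48473
-318 − 24 = -342;  -2280 − 342 = -2622;  -11730 − 2622 = -14352;  -48473 − 14352 = -62825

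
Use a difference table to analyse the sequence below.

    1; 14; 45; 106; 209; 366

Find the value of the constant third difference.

Δ: 13, 31, 61, 103, 157
Δ²: 18, 30, 42, 54
Δ³: 12, 12, 12

12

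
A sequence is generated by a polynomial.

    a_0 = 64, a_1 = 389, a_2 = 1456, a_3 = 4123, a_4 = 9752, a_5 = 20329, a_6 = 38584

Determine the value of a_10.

275744

Δ: 325, 1067, 2667, 5629, 10577, 18255
Δ²: 742, 1600, 2962, 4948, 7678
Δ³: 858, 1362, 1986, 2730
Δ⁴: 504, 624, 744
Δ⁵: 120, 120
Fifth differences constant at 120.
744 + 120 = 864;  2730 + 864 = 3594;  7678 + 3594 = 11272;  18255 + 11272 = 29527;  38584 + 29527 = 68111
864 + 120 = 984;  3594 + 984 = 4578;  11272 + 4578 = 15850;  29527 + 15850 = 45377;  68111 + 45377 = 113488
984 + 120 = 1104;  4578 + 1104 = 5682;  15850 + 5682 = 21532;  45377 + 21532 = 66909;  113488 + 66909 = 180397
1104 + 120 = 1224;  5682 + 1224 = 6906;  21532 + 6906 = 28438;  66909 + 28438 = 95347;  180397 + 95347 = 275744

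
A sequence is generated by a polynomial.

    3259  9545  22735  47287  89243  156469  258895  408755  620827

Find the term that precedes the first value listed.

763

First differences: 6286  13190  24552  41956  67226  102426  149860  212072
Second differences: 6904  11362  17404  25270  35200  47434  62212
Third differences: 4458  6042  7866  9930  12234  14778
Fourth differences: 1584  1824  2064  2304  2544
Fifth differences: 240  240  240  240
The fifth differences are constant at 240.
Work back: 1584 − 240 = 1344;  4458 − 1344 = 3114;  6904 − 3114 = 3790;  6286 − 3790 = 2496;  3259 − 2496 = 763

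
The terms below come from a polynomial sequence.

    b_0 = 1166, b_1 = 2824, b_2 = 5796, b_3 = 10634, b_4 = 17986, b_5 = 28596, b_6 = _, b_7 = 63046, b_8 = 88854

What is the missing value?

43304

Using the first 6 terms:
Δ: 1658  2972  4838  7352  10610
Δ²: 1314  1866  2514  3258
Δ³: 552  648  744
Δ⁴: 96  96
Constant fourth difference = 96.
Extend forward: 744 + 96 = 840;  3258 + 840 = 4098;  10610 + 4098 = 14708;  28596 + 14708 = 43304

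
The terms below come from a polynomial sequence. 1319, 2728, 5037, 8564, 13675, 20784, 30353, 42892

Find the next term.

58959

D1: 1409  2309  3527  5111  7109  9569  12539
D2: 900  1218  1584  1998  2460  2970
D3: 318  366  414  462  510
D4: 48  48  48  48
The fourth differences are constant (48).
510 + 48 = 558;  2970 + 558 = 3528;  12539 + 3528 = 16067;  42892 + 16067 = 58959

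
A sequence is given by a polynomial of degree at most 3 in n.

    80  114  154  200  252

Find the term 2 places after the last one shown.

First differences: 34 , 40 , 46 , 52
Second differences: 6 , 6 , 6
Second differences constant at 6.
52 + 6 = 58;  252 + 58 = 310
58 + 6 = 64;  310 + 64 = 374

374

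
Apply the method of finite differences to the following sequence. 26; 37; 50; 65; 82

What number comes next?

Δ: 11  13  15  17
Δ²: 2  2  2
Constant second difference = 2, so extend:
17 + 2 = 19;  82 + 19 = 101

101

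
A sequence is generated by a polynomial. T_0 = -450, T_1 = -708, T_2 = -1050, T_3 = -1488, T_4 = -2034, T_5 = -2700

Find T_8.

First differences: -258  -342  -438  -546  -666
Second differences: -84  -96  -108  -120
Third differences: -12  -12  -12
Third differences constant at -12.
-120 − 12 = -132;  -666 − 132 = -798;  -2700 − 798 = -3498
-132 − 12 = -144;  -798 − 144 = -942;  -3498 − 942 = -4440
-144 − 12 = -156;  -942 − 156 = -1098;  -4440 − 1098 = -5538

-5538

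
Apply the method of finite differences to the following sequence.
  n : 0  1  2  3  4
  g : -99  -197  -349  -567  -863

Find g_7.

First differences: -98, -152, -218, -296
Second differences: -54, -66, -78
Third differences: -12, -12
The third differences are constant (-12).
-78 − 12 = -90;  -296 − 90 = -386;  -863 − 386 = -1249
-90 − 12 = -102;  -386 − 102 = -488;  -1249 − 488 = -1737
-102 − 12 = -114;  -488 − 114 = -602;  -1737 − 602 = -2339

-2339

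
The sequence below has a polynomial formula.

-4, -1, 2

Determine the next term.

D1: 3 , 3
Constant first difference = 3, so extend:
2 + 3 = 5

5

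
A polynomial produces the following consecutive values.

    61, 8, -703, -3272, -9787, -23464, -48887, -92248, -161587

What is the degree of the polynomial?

Δ: -53, -711, -2569, -6515, -13677, -25423, -43361, -69339
Δ²: -658, -1858, -3946, -7162, -11746, -17938, -25978
Δ³: -1200, -2088, -3216, -4584, -6192, -8040
Δ⁴: -888, -1128, -1368, -1608, -1848
Δ⁵: -240, -240, -240, -240
The fifth differences are constant, so the polynomial has degree 5.

5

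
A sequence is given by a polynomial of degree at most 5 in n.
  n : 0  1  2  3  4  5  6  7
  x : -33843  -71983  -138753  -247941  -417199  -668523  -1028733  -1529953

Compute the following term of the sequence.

First differences: -38140, -66770, -109188, -169258, -251324, -360210, -501220
Second differences: -28630, -42418, -60070, -82066, -108886, -141010
Third differences: -13788, -17652, -21996, -26820, -32124
Fourth differences: -3864, -4344, -4824, -5304
Fifth differences: -480, -480, -480
Fifth differences constant at -480.
-5304 − 480 = -5784;  -32124 − 5784 = -37908;  -141010 − 37908 = -178918;  -501220 − 178918 = -680138;  -1529953 − 680138 = -2210091

-2210091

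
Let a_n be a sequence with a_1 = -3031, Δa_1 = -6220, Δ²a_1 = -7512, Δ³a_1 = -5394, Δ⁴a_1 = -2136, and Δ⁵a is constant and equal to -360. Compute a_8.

-475433

Build the table forward from the leading diagonal:
Δ⁵: -360, -360, -360, -360, -360, -360, -360, -360
Δ⁴: -2136, -2496, -2856, -3216, -3576, -3936, -4296, -4656
Δ³: -5394, -7530, -10026, -12882, -16098, -19674, -23610, -27906
Δ²: -7512, -12906, -20436, -30462, -43344, -59442, -79116, -102726
Δ: -6220, -13732, -26638, -47074, -77536, -120880, -180322, -259438
a: -3031, -9251, -22983, -49621, -96695, -174231, -295111, -475433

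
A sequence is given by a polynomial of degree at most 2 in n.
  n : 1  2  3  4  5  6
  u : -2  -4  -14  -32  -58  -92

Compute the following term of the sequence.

-134

First differences: -2  -10  -18  -26  -34
Second differences: -8  -8  -8  -8
The second differences are constant (-8).
-34 − 8 = -42;  -92 − 42 = -134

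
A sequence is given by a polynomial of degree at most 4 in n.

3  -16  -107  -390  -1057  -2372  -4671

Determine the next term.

Δ: -19  -91  -283  -667  -1315  -2299
Δ²: -72  -192  -384  -648  -984
Δ³: -120  -192  -264  -336
Δ⁴: -72  -72  -72
Constant fourth difference = -72, so extend:
-336 − 72 = -408;  -984 − 408 = -1392;  -2299 − 1392 = -3691;  -4671 − 3691 = -8362

-8362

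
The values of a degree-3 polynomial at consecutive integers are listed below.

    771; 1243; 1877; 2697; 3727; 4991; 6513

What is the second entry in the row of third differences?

24

Δ: 472, 634, 820, 1030, 1264, 1522
Δ²: 162, 186, 210, 234, 258
Δ³: 24, 24, 24, 24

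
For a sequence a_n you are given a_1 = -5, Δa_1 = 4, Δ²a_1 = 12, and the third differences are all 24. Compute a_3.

15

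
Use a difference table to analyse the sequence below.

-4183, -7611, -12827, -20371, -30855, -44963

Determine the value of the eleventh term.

-198843

Δ: -3428 , -5216 , -7544 , -10484 , -14108
Δ²: -1788 , -2328 , -2940 , -3624
Δ³: -540 , -612 , -684
Δ⁴: -72 , -72
The fourth differences are constant (-72).
-684 − 72 = -756;  -3624 − 756 = -4380;  -14108 − 4380 = -18488;  -44963 − 18488 = -63451
-756 − 72 = -828;  -4380 − 828 = -5208;  -18488 − 5208 = -23696;  -63451 − 23696 = -87147
-828 − 72 = -900;  -5208 − 900 = -6108;  -23696 − 6108 = -29804;  -87147 − 29804 = -116951
-900 − 72 = -972;  -6108 − 972 = -7080;  -29804 − 7080 = -36884;  -116951 − 36884 = -153835
-972 − 72 = -1044;  -7080 − 1044 = -8124;  -36884 − 8124 = -45008;  -153835 − 45008 = -198843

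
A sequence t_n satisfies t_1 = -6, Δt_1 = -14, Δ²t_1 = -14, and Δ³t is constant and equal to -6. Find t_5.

Build the table forward from the leading diagonal:
D3: -6, -6, -6, -6, -6
D2: -14, -20, -26, -32, -38
D1: -14, -28, -48, -74, -106
t: -6, -20, -48, -96, -170

-170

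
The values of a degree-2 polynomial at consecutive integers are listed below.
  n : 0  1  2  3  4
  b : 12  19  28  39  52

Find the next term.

67

Δ: 7  9  11  13
Δ²: 2  2  2
The second differences are constant (2).
13 + 2 = 15;  52 + 15 = 67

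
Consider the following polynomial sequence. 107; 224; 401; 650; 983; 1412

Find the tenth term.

4328

D1: 117 , 177 , 249 , 333 , 429
D2: 60 , 72 , 84 , 96
D3: 12 , 12 , 12
Constant third difference = 12, so extend:
96 + 12 = 108;  429 + 108 = 537;  1412 + 537 = 1949
108 + 12 = 120;  537 + 120 = 657;  1949 + 657 = 2606
120 + 12 = 132;  657 + 132 = 789;  2606 + 789 = 3395
132 + 12 = 144;  789 + 144 = 933;  3395 + 933 = 4328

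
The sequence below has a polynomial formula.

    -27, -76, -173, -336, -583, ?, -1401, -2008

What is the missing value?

Using the first 5 terms:
Δ: -49  -97  -163  -247
Δ²: -48  -66  -84
Δ³: -18  -18
Constant third difference = -18.
Extend forward: -84 − 18 = -102;  -247 − 102 = -349;  -583 − 349 = -932

-932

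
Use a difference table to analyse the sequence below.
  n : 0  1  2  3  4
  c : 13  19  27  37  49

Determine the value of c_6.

79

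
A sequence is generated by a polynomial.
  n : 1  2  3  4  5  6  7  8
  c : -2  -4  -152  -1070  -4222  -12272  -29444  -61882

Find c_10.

Δ: -2  -148  -918  -3152  -8050  -17172  -32438
Δ²: -146  -770  -2234  -4898  -9122  -15266
Δ³: -624  -1464  -2664  -4224  -6144
Δ⁴: -840  -1200  -1560  -1920
Δ⁵: -360  -360  -360
The fifth differences are constant (-360).
-1920 − 360 = -2280;  -6144 − 2280 = -8424;  -15266 − 8424 = -23690;  -32438 − 23690 = -56128;  -61882 − 56128 = -118010
-2280 − 360 = -2640;  -8424 − 2640 = -11064;  -23690 − 11064 = -34754;  -56128 − 34754 = -90882;  -118010 − 90882 = -208892

-208892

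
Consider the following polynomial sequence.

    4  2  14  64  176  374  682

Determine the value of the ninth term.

1724

D1: -2, 12, 50, 112, 198, 308
D2: 14, 38, 62, 86, 110
D3: 24, 24, 24, 24
The third differences are constant (24).
110 + 24 = 134;  308 + 134 = 442;  682 + 442 = 1124
134 + 24 = 158;  442 + 158 = 600;  1124 + 600 = 1724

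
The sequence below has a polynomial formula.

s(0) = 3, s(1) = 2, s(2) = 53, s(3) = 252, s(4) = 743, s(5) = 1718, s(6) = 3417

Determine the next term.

6128

-1, 51, 199, 491, 975, 1699
52, 148, 292, 484, 724
96, 144, 192, 240
48, 48, 48
The fourth differences are constant (48).
240 + 48 = 288;  724 + 288 = 1012;  1699 + 1012 = 2711;  3417 + 2711 = 6128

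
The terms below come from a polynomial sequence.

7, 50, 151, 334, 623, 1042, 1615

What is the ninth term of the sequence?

43, 101, 183, 289, 419, 573
58, 82, 106, 130, 154
24, 24, 24, 24
Constant third difference = 24, so extend:
154 + 24 = 178;  573 + 178 = 751;  1615 + 751 = 2366
178 + 24 = 202;  751 + 202 = 953;  2366 + 953 = 3319

3319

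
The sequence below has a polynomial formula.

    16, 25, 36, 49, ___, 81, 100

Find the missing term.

Using the first 4 terms:
9  11  13
2  2
Constant second difference = 2.
Extend forward: 13 + 2 = 15;  49 + 15 = 64

64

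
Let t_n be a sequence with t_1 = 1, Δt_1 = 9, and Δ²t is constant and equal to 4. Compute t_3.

Build the table forward from the leading diagonal:
D2: 4  4  4
D1: 9  13  17
t: 1  10  23

23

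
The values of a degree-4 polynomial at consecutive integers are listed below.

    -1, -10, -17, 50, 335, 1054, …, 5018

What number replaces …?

2495

Using the first 6 terms:
Δ: -9  -7  67  285  719
Δ²: 2  74  218  434
Δ³: 72  144  216
Δ⁴: 72  72
Constant fourth difference = 72.
Extend forward: 216 + 72 = 288;  434 + 288 = 722;  719 + 722 = 1441;  1054 + 1441 = 2495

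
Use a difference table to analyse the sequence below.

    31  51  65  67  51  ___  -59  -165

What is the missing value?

Using the first 5 terms:
Δ: 20, 14, 2, -16
Δ²: -6, -12, -18
Δ³: -6, -6
Constant third difference = -6.
Extend forward: -18 − 6 = -24;  -16 − 24 = -40;  51 − 40 = 11

11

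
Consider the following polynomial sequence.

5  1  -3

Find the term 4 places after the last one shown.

-19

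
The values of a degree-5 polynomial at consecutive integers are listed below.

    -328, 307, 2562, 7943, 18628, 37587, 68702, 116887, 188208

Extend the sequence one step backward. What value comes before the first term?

635, 2255, 5381, 10685, 18959, 31115, 48185, 71321
1620, 3126, 5304, 8274, 12156, 17070, 23136
1506, 2178, 2970, 3882, 4914, 6066
672, 792, 912, 1032, 1152
120, 120, 120, 120
The fifth differences are constant at 120.
Work back: 672 − 120 = 552;  1506 − 552 = 954;  1620 − 954 = 666;  635 − 666 = -31;  -328 + 31 = -297

-297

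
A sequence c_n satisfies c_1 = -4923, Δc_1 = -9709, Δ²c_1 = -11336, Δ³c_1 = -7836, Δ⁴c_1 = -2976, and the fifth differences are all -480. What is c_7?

Build the table forward from the leading diagonal:
Δ⁵: -480, -480, -480, -480, -480, -480, -480
Δ⁴: -2976, -3456, -3936, -4416, -4896, -5376, -5856
Δ³: -7836, -10812, -14268, -18204, -22620, -27516, -32892
Δ²: -11336, -19172, -29984, -44252, -62456, -85076, -112592
Δ: -9709, -21045, -40217, -70201, -114453, -176909, -261985
c: -4923, -14632, -35677, -75894, -146095, -260548, -437457

-437457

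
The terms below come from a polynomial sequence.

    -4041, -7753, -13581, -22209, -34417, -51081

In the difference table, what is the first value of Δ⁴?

-96

Δ: -3712, -5828, -8628, -12208, -16664
Δ²: -2116, -2800, -3580, -4456
Δ³: -684, -780, -876
Δ⁴: -96, -96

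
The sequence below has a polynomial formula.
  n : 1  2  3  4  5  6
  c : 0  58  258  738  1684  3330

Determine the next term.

5958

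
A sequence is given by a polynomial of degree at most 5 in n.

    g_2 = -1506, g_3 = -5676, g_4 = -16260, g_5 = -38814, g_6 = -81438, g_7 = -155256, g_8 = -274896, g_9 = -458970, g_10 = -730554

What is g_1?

D1: -4170  -10584  -22554  -42624  -73818  -119640  -184074  -271584
D2: -6414  -11970  -20070  -31194  -45822  -64434  -87510
D3: -5556  -8100  -11124  -14628  -18612  -23076
D4: -2544  -3024  -3504  -3984  -4464
D5: -480  -480  -480  -480
The fifth differences are constant at -480.
Work back: -2544 + 480 = -2064;  -5556 + 2064 = -3492;  -6414 + 3492 = -2922;  -4170 + 2922 = -1248;  -1506 + 1248 = -258

-258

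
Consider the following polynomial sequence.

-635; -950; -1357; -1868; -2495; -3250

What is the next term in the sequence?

-4145

Δ: -315, -407, -511, -627, -755
Δ²: -92, -104, -116, -128
Δ³: -12, -12, -12
The third differences are constant (-12).
-128 − 12 = -140;  -755 − 140 = -895;  -3250 − 895 = -4145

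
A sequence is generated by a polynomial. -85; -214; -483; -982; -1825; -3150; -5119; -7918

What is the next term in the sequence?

-11757

D1: -129  -269  -499  -843  -1325  -1969  -2799
D2: -140  -230  -344  -482  -644  -830
D3: -90  -114  -138  -162  -186
D4: -24  -24  -24  -24
Fourth differences constant at -24.
-186 − 24 = -210;  -830 − 210 = -1040;  -2799 − 1040 = -3839;  -7918 − 3839 = -11757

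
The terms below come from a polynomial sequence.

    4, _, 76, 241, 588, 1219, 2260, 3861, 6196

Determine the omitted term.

Using the last 7 terms:
D1: 165, 347, 631, 1041, 1601, 2335
D2: 182, 284, 410, 560, 734
D3: 102, 126, 150, 174
D4: 24, 24, 24
Constant fourth difference = 24.
Extend backward: 102 − 24 = 78;  182 − 78 = 104;  165 − 104 = 61;  76 − 61 = 15

15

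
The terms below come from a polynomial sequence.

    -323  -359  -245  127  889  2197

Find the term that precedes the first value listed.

-221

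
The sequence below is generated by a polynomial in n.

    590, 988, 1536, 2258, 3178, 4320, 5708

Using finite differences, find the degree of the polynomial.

3

First differences: 398, 548, 722, 920, 1142, 1388
Second differences: 150, 174, 198, 222, 246
Third differences: 24, 24, 24, 24
The third differences are constant, so the polynomial has degree 3.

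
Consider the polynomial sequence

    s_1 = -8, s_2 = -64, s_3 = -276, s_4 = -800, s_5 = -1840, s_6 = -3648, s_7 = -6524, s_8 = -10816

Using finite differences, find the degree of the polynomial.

First differences: -56, -212, -524, -1040, -1808, -2876, -4292
Second differences: -156, -312, -516, -768, -1068, -1416
Third differences: -156, -204, -252, -300, -348
Fourth differences: -48, -48, -48, -48
The fourth differences are constant, so the polynomial has degree 4.

4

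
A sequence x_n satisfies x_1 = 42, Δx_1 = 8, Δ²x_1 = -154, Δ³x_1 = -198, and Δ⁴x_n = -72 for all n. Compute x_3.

Build the table forward from the leading diagonal:
Δ⁴: -72, -72, -72
Δ³: -198, -270, -342
Δ²: -154, -352, -622
Δ: 8, -146, -498
x: 42, 50, -96

-96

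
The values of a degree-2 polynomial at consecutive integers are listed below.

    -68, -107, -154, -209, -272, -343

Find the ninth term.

-604

D1: -39 , -47 , -55 , -63 , -71
D2: -8 , -8 , -8 , -8
The second differences are constant (-8).
-71 − 8 = -79;  -343 − 79 = -422
-79 − 8 = -87;  -422 − 87 = -509
-87 − 8 = -95;  -509 − 95 = -604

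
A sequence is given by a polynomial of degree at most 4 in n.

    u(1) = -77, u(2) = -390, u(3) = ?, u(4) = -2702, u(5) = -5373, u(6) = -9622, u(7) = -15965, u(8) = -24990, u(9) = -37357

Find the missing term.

-1165

Using the last 6 terms:
Δ: -2671  -4249  -6343  -9025  -12367
Δ²: -1578  -2094  -2682  -3342
Δ³: -516  -588  -660
Δ⁴: -72  -72
Constant fourth difference = -72.
Extend backward: -516 + 72 = -444;  -1578 + 444 = -1134;  -2671 + 1134 = -1537;  -2702 + 1537 = -1165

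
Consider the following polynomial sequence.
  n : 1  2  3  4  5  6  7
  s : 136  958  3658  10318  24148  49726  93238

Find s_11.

822, 2700, 6660, 13830, 25578, 43512
1878, 3960, 7170, 11748, 17934
2082, 3210, 4578, 6186
1128, 1368, 1608
240, 240
The fifth differences are constant (240).
1608 + 240 = 1848;  6186 + 1848 = 8034;  17934 + 8034 = 25968;  43512 + 25968 = 69480;  93238 + 69480 = 162718
1848 + 240 = 2088;  8034 + 2088 = 10122;  25968 + 10122 = 36090;  69480 + 36090 = 105570;  162718 + 105570 = 268288
2088 + 240 = 2328;  10122 + 2328 = 12450;  36090 + 12450 = 48540;  105570 + 48540 = 154110;  268288 + 154110 = 422398
2328 + 240 = 2568;  12450 + 2568 = 15018;  48540 + 15018 = 63558;  154110 + 63558 = 217668;  422398 + 217668 = 640066

640066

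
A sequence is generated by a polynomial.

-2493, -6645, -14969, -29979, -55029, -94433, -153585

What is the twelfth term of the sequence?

-4152, -8324, -15010, -25050, -39404, -59152
-4172, -6686, -10040, -14354, -19748
-2514, -3354, -4314, -5394
-840, -960, -1080
-120, -120
The fifth differences are constant (-120).
-1080 − 120 = -1200;  -5394 − 1200 = -6594;  -19748 − 6594 = -26342;  -59152 − 26342 = -85494;  -153585 − 85494 = -239079
-1200 − 120 = -1320;  -6594 − 1320 = -7914;  -26342 − 7914 = -34256;  -85494 − 34256 = -119750;  -239079 − 119750 = -358829
-1320 − 120 = -1440;  -7914 − 1440 = -9354;  -34256 − 9354 = -43610;  -119750 − 43610 = -163360;  -358829 − 163360 = -522189
-1440 − 120 = -1560;  -9354 − 1560 = -10914;  -43610 − 10914 = -54524;  -163360 − 54524 = -217884;  -522189 − 217884 = -740073
-1560 − 120 = -1680;  -10914 − 1680 = -12594;  -54524 − 12594 = -67118;  -217884 − 67118 = -285002;  -740073 − 285002 = -1025075

-1025075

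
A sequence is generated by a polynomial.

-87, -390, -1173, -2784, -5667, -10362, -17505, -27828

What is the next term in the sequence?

D1: -303, -783, -1611, -2883, -4695, -7143, -10323
D2: -480, -828, -1272, -1812, -2448, -3180
D3: -348, -444, -540, -636, -732
D4: -96, -96, -96, -96
Fourth differences constant at -96.
-732 − 96 = -828;  -3180 − 828 = -4008;  -10323 − 4008 = -14331;  -27828 − 14331 = -42159

-42159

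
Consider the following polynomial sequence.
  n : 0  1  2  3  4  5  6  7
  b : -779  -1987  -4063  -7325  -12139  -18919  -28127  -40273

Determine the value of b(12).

Δ: -1208  -2076  -3262  -4814  -6780  -9208  -12146
Δ²: -868  -1186  -1552  -1966  -2428  -2938
Δ³: -318  -366  -414  -462  -510
Δ⁴: -48  -48  -48  -48
The fourth differences are constant (-48).
-510 − 48 = -558;  -2938 − 558 = -3496;  -12146 − 3496 = -15642;  -40273 − 15642 = -55915
-558 − 48 = -606;  -3496 − 606 = -4102;  -15642 − 4102 = -19744;  -55915 − 19744 = -75659
-606 − 48 = -654;  -4102 − 654 = -4756;  -19744 − 4756 = -24500;  -75659 − 24500 = -100159
-654 − 48 = -702;  -4756 − 702 = -5458;  -24500 − 5458 = -29958;  -100159 − 29958 = -130117
-702 − 48 = -750;  -5458 − 750 = -6208;  -29958 − 6208 = -36166;  -130117 − 36166 = -166283

-166283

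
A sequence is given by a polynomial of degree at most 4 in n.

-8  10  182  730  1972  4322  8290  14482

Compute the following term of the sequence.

D1: 18, 172, 548, 1242, 2350, 3968, 6192
D2: 154, 376, 694, 1108, 1618, 2224
D3: 222, 318, 414, 510, 606
D4: 96, 96, 96, 96
Constant fourth difference = 96, so extend:
606 + 96 = 702;  2224 + 702 = 2926;  6192 + 2926 = 9118;  14482 + 9118 = 23600

23600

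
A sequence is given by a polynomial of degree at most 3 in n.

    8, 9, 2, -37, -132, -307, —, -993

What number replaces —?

-586

Using the first 6 terms:
1  -7  -39  -95  -175
-8  -32  -56  -80
-24  -24  -24
Constant third difference = -24.
Extend forward: -80 − 24 = -104;  -175 − 104 = -279;  -307 − 279 = -586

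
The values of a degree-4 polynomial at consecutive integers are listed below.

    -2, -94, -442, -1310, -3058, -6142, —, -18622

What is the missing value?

-11114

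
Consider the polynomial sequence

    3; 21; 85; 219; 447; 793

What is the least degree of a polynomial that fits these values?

D1: 18, 64, 134, 228, 346
D2: 46, 70, 94, 118
D3: 24, 24, 24
The third differences are constant, so the polynomial has degree 3.

3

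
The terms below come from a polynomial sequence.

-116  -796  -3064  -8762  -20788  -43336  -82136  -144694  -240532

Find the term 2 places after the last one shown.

-581656

-680 , -2268 , -5698 , -12026 , -22548 , -38800 , -62558 , -95838
-1588 , -3430 , -6328 , -10522 , -16252 , -23758 , -33280
-1842 , -2898 , -4194 , -5730 , -7506 , -9522
-1056 , -1296 , -1536 , -1776 , -2016
-240 , -240 , -240 , -240
The fifth differences are constant (-240).
-2016 − 240 = -2256;  -9522 − 2256 = -11778;  -33280 − 11778 = -45058;  -95838 − 45058 = -140896;  -240532 − 140896 = -381428
-2256 − 240 = -2496;  -11778 − 2496 = -14274;  -45058 − 14274 = -59332;  -140896 − 59332 = -200228;  -381428 − 200228 = -581656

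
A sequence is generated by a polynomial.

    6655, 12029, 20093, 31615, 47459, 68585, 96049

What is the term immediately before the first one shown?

Δ: 5374, 8064, 11522, 15844, 21126, 27464
Δ²: 2690, 3458, 4322, 5282, 6338
Δ³: 768, 864, 960, 1056
Δ⁴: 96, 96, 96
The fourth differences are constant at 96.
Work back: 768 − 96 = 672;  2690 − 672 = 2018;  5374 − 2018 = 3356;  6655 − 3356 = 3299

3299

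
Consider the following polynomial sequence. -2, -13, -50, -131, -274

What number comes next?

-497

-11 , -37 , -81 , -143
-26 , -44 , -62
-18 , -18
Third differences constant at -18.
-62 − 18 = -80;  -143 − 80 = -223;  -274 − 223 = -497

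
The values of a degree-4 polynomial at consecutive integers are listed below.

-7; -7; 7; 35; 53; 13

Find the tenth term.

Δ: 0 , 14 , 28 , 18 , -40
Δ²: 14 , 14 , -10 , -58
Δ³: 0 , -24 , -48
Δ⁴: -24 , -24
Fourth differences constant at -24.
-48 − 24 = -72;  -58 − 72 = -130;  -40 − 130 = -170;  13 − 170 = -157
-72 − 24 = -96;  -130 − 96 = -226;  -170 − 226 = -396;  -157 − 396 = -553
-96 − 24 = -120;  -226 − 120 = -346;  -396 − 346 = -742;  -553 − 742 = -1295
-120 − 24 = -144;  -346 − 144 = -490;  -742 − 490 = -1232;  -1295 − 1232 = -2527

-2527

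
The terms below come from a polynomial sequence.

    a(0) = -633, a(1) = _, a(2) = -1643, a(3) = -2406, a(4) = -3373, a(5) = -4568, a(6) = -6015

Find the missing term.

-1060

Using the last 5 terms:
First differences: -763  -967  -1195  -1447
Second differences: -204  -228  -252
Third differences: -24  -24
Constant third difference = -24.
Extend backward: -204 + 24 = -180;  -763 + 180 = -583;  -1643 + 583 = -1060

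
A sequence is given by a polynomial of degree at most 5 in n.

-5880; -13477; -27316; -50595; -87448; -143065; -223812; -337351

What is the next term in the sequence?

First differences: -7597, -13839, -23279, -36853, -55617, -80747, -113539
Second differences: -6242, -9440, -13574, -18764, -25130, -32792
Third differences: -3198, -4134, -5190, -6366, -7662
Fourth differences: -936, -1056, -1176, -1296
Fifth differences: -120, -120, -120
Constant fifth difference = -120, so extend:
-1296 − 120 = -1416;  -7662 − 1416 = -9078;  -32792 − 9078 = -41870;  -113539 − 41870 = -155409;  -337351 − 155409 = -492760

-492760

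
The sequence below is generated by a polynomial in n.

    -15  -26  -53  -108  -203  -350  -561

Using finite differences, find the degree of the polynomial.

First differences: -11, -27, -55, -95, -147, -211
Second differences: -16, -28, -40, -52, -64
Third differences: -12, -12, -12, -12
The third differences are constant, so the polynomial has degree 3.

3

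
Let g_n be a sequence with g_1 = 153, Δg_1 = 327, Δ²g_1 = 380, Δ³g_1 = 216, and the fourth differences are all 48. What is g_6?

7988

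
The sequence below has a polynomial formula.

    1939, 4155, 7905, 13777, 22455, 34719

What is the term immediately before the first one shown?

765

Δ: 2216  3750  5872  8678  12264
Δ²: 1534  2122  2806  3586
Δ³: 588  684  780
Δ⁴: 96  96
The fourth differences are constant at 96.
Work back: 588 − 96 = 492;  1534 − 492 = 1042;  2216 − 1042 = 1174;  1939 − 1174 = 765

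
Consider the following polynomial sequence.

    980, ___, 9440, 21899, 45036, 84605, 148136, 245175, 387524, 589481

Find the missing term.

3441

Using the last 8 terms:
First differences: 12459  23137  39569  63531  97039  142349  201957
Second differences: 10678  16432  23962  33508  45310  59608
Third differences: 5754  7530  9546  11802  14298
Fourth differences: 1776  2016  2256  2496
Fifth differences: 240  240  240
Constant fifth difference = 240.
Extend backward: 1776 − 240 = 1536;  5754 − 1536 = 4218;  10678 − 4218 = 6460;  12459 − 6460 = 5999;  9440 − 5999 = 3441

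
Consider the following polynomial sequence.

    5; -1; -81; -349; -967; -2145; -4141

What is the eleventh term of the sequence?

Δ: -6, -80, -268, -618, -1178, -1996
Δ²: -74, -188, -350, -560, -818
Δ³: -114, -162, -210, -258
Δ⁴: -48, -48, -48
The fourth differences are constant (-48).
-258 − 48 = -306;  -818 − 306 = -1124;  -1996 − 1124 = -3120;  -4141 − 3120 = -7261
-306 − 48 = -354;  -1124 − 354 = -1478;  -3120 − 1478 = -4598;  -7261 − 4598 = -11859
-354 − 48 = -402;  -1478 − 402 = -1880;  -4598 − 1880 = -6478;  -11859 − 6478 = -18337
-402 − 48 = -450;  -1880 − 450 = -2330;  -6478 − 2330 = -8808;  -18337 − 8808 = -27145

-27145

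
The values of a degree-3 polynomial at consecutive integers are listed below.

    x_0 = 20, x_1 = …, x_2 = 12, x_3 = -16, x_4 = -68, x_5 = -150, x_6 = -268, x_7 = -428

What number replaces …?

22

Using the last 6 terms:
Δ: -28, -52, -82, -118, -160
Δ²: -24, -30, -36, -42
Δ³: -6, -6, -6
Constant third difference = -6.
Extend backward: -24 + 6 = -18;  -28 + 18 = -10;  12 + 10 = 22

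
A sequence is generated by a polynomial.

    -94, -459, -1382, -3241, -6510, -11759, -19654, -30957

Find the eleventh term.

-365  -923  -1859  -3269  -5249  -7895  -11303
-558  -936  -1410  -1980  -2646  -3408
-378  -474  -570  -666  -762
-96  -96  -96  -96
Constant fourth difference = -96, so extend:
-762 − 96 = -858;  -3408 − 858 = -4266;  -11303 − 4266 = -15569;  -30957 − 15569 = -46526
-858 − 96 = -954;  -4266 − 954 = -5220;  -15569 − 5220 = -20789;  -46526 − 20789 = -67315
-954 − 96 = -1050;  -5220 − 1050 = -6270;  -20789 − 6270 = -27059;  -67315 − 27059 = -94374

-94374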